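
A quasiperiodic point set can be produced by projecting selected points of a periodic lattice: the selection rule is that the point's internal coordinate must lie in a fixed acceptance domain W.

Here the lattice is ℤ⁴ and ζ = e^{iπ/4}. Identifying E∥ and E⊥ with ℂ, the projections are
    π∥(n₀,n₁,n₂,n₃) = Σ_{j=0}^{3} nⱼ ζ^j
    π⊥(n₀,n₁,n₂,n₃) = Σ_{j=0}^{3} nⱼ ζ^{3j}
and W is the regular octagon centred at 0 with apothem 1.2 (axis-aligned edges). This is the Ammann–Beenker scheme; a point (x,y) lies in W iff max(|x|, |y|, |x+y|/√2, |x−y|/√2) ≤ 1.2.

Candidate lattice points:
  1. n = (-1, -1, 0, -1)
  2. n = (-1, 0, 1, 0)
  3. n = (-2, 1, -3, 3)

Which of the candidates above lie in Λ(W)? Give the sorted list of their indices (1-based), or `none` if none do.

none

π⊥(n) = n₀ + n₁ζ³ + n₂ζ⁶ + n₃ζ⁹ where ζ = e^{iπ/4}.
#1 (-1, -1, 0, -1): internal (-1.0000, -1.4142); octagon support 1.7071 vs apothem 1.2 → ∉ W
#2 (-1, 0, 1, 0): internal (-1.0000, -1.0000); octagon support 1.4142 vs apothem 1.2 → ∉ W
#3 (-2, 1, -3, 3): internal (-0.5858, 5.8284); octagon support 5.8284 vs apothem 1.2 → ∉ W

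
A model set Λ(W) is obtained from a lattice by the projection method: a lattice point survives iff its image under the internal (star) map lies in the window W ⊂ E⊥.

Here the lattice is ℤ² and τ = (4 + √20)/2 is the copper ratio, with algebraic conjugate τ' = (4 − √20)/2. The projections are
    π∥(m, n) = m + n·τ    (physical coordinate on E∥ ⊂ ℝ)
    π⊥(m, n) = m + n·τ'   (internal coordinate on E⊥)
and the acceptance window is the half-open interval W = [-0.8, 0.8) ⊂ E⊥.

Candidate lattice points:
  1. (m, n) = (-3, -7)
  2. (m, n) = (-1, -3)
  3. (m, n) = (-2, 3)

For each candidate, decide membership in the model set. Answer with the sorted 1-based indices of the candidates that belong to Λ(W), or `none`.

Numerically τ ≈ 4.236068 and τ' = −1/τ ≈ -0.236068.
candidate 1: (m,n)=(-3,-7) → π∥ = -3-7·τ ≈ -32.652476, π⊥ = -3-7·τ' ≈ -1.347524 ∉ [-0.8, 0.8) ⇒ out
candidate 2: (m,n)=(-1,-3) → π∥ = -1-3·τ ≈ -13.708204, π⊥ = -1-3·τ' ≈ -0.291796 ∈ [-0.8, 0.8) ⇒ IN Λ
candidate 3: (m,n)=(-2,3) → π∥ = -2+3·τ ≈ 10.708204, π⊥ = -2+3·τ' ≈ -2.708204 ∉ [-0.8, 0.8) ⇒ out

2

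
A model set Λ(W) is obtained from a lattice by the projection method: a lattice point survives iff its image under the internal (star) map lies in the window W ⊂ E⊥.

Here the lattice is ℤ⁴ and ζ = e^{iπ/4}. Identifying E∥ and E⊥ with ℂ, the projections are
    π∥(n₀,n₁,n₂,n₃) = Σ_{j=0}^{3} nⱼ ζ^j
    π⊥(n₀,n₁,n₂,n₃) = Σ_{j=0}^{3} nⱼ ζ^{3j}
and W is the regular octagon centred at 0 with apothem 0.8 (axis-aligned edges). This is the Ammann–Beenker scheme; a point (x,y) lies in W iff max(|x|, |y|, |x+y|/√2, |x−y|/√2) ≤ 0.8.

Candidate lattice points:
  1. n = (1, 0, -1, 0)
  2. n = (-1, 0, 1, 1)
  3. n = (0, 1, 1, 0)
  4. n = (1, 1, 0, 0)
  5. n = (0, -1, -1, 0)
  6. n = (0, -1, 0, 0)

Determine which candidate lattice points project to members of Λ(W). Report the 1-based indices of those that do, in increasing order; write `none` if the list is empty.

With ζ = e^{iπ/4} the internal vectors are ζ^0,ζ^3,ζ^6,ζ^9.
candidate 1: n = (1, 0, -1, 0) → π⊥ ≈ (+1.00000, +1.00000); max(|x|,|y|,|x±y|/√2) = 1.41421 > 0.8 ⇒ ∉ W
candidate 2: n = (-1, 0, 1, 1) → π⊥ ≈ (-0.29289, -0.29289); max(|x|,|y|,|x±y|/√2) = 0.41421 ≤ 0.8 ⇒ ∈ W
candidate 3: n = (0, 1, 1, 0) → π⊥ ≈ (-0.70711, -0.29289); max(|x|,|y|,|x±y|/√2) = 0.70711 ≤ 0.8 ⇒ ∈ W
candidate 4: n = (1, 1, 0, 0) → π⊥ ≈ (+0.29289, +0.70711); max(|x|,|y|,|x±y|/√2) = 0.70711 ≤ 0.8 ⇒ ∈ W
candidate 5: n = (0, -1, -1, 0) → π⊥ ≈ (+0.70711, +0.29289); max(|x|,|y|,|x±y|/√2) = 0.70711 ≤ 0.8 ⇒ ∈ W
candidate 6: n = (0, -1, 0, 0) → π⊥ ≈ (+0.70711, -0.70711); max(|x|,|y|,|x±y|/√2) = 1.00000 > 0.8 ⇒ ∉ W

2, 3, 4, 5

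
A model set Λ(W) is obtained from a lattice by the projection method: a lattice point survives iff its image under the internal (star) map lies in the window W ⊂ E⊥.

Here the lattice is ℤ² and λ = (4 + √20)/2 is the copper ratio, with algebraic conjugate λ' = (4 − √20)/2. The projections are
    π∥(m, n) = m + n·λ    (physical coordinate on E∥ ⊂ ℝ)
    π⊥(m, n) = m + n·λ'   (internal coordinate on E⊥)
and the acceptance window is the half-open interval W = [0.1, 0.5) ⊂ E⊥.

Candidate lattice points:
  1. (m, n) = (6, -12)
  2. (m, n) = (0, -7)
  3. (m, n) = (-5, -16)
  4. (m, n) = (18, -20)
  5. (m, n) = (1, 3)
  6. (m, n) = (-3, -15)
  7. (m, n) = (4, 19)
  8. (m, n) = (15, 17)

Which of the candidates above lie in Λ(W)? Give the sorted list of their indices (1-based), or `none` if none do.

λ' = (4−√20)/2 ≈ -0.23607.
candidate 1: (m,n)=(6,-12) → π∥ = 6-12·λ ≈ -44.83282, π⊥ = 6-12·λ' ≈ 8.83282 ∉ [0.1, 0.5) ⇒ out
candidate 2: (m,n)=(0,-7) → π∥ = 0-7·λ ≈ -29.65248, π⊥ = 0-7·λ' ≈ 1.65248 ∉ [0.1, 0.5) ⇒ out
candidate 3: (m,n)=(-5,-16) → π∥ = -5-16·λ ≈ -72.77709, π⊥ = -5-16·λ' ≈ -1.22291 ∉ [0.1, 0.5) ⇒ out
candidate 4: (m,n)=(18,-20) → π∥ = 18-20·λ ≈ -66.72136, π⊥ = 18-20·λ' ≈ 22.72136 ∉ [0.1, 0.5) ⇒ out
candidate 5: (m,n)=(1,3) → π∥ = 1+3·λ ≈ 13.70820, π⊥ = 1+3·λ' ≈ 0.29180 ∈ [0.1, 0.5) ⇒ IN Λ
candidate 6: (m,n)=(-3,-15) → π∥ = -3-15·λ ≈ -66.54102, π⊥ = -3-15·λ' ≈ 0.54102 ∉ [0.1, 0.5) ⇒ out
candidate 7: (m,n)=(4,19) → π∥ = 4+19·λ ≈ 84.48529, π⊥ = 4+19·λ' ≈ -0.48529 ∉ [0.1, 0.5) ⇒ out
candidate 8: (m,n)=(15,17) → π∥ = 15+17·λ ≈ 87.01316, π⊥ = 15+17·λ' ≈ 10.98684 ∉ [0.1, 0.5) ⇒ out

5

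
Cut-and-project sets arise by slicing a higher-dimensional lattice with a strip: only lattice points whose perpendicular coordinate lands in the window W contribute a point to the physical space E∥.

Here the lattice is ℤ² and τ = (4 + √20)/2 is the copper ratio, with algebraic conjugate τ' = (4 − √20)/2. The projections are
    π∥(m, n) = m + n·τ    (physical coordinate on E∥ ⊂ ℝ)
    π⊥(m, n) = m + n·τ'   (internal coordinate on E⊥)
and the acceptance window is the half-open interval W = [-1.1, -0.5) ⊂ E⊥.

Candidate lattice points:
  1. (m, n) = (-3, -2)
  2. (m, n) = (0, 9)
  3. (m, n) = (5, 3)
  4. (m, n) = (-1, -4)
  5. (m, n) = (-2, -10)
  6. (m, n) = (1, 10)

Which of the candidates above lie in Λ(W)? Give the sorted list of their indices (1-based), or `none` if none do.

none

Compute τ' = (4−√20)/2 = -0.236068, so π⊥(m,n) = m -0.236068·n.
[1] lift (-3,-2): star map gives -2.527864; window check -1.1 ≤ -2.527864 < -0.5 is false → out
[2] lift (0,9): star map gives -2.124612; window check -1.1 ≤ -2.124612 < -0.5 is false → out
[3] lift (5,3): star map gives 4.291796; window check -1.1 ≤ 4.291796 < -0.5 is false → out
[4] lift (-1,-4): star map gives -0.055728; window check -1.1 ≤ -0.055728 < -0.5 is false → out
[5] lift (-2,-10): star map gives 0.360680; window check -1.1 ≤ 0.360680 < -0.5 is false → out
[6] lift (1,10): star map gives -1.360680; window check -1.1 ≤ -1.360680 < -0.5 is false → out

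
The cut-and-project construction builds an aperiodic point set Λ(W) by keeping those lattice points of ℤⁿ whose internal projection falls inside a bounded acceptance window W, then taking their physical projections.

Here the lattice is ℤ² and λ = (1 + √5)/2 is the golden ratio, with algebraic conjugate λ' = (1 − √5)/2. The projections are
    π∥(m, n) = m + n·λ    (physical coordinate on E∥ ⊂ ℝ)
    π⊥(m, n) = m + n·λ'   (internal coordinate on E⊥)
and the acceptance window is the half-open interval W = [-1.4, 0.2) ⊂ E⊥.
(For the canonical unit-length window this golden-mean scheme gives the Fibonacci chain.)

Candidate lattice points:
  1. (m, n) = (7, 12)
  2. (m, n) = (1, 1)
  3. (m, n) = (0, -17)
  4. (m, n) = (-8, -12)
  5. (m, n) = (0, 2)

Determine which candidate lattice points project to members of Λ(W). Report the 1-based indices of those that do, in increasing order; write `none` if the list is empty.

1, 4, 5

λ' = (1−√5)/2 ≈ -0.61803.
candidate 1: (m,n)=(7,12) → π∥ = 7+12·λ ≈ 26.41641, π⊥ = 7+12·λ' ≈ -0.41641 ∈ [-1.4, 0.2) ⇒ IN Λ
candidate 2: (m,n)=(1,1) → π∥ = 1+1·λ ≈ 2.61803, π⊥ = 1+1·λ' ≈ 0.38197 ∉ [-1.4, 0.2) ⇒ out
candidate 3: (m,n)=(0,-17) → π∥ = 0-17·λ ≈ -27.50658, π⊥ = 0-17·λ' ≈ 10.50658 ∉ [-1.4, 0.2) ⇒ out
candidate 4: (m,n)=(-8,-12) → π∥ = -8-12·λ ≈ -27.41641, π⊥ = -8-12·λ' ≈ -0.58359 ∈ [-1.4, 0.2) ⇒ IN Λ
candidate 5: (m,n)=(0,2) → π∥ = 0+2·λ ≈ 3.23607, π⊥ = 0+2·λ' ≈ -1.23607 ∈ [-1.4, 0.2) ⇒ IN Λ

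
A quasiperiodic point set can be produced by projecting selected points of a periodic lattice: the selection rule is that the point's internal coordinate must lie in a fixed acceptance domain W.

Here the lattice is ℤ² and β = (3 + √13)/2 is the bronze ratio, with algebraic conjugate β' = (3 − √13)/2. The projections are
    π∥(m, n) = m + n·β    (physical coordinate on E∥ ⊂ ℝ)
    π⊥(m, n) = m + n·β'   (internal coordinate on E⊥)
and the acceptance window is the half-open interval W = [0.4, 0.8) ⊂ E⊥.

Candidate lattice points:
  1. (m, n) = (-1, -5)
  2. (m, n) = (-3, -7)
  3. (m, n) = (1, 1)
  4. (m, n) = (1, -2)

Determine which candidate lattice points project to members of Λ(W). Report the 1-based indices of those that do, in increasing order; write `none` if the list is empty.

Numerically β ≈ 3.302776 and β' = −1/β ≈ -0.302776.
[1] lift (-1,-5): star map gives 0.513878; window check 0.4 ≤ 0.513878 < 0.8 is true → IN Λ
[2] lift (-3,-7): star map gives -0.880571; window check 0.4 ≤ -0.880571 < 0.8 is false → out
[3] lift (1,1): star map gives 0.697224; window check 0.4 ≤ 0.697224 < 0.8 is true → IN Λ
[4] lift (1,-2): star map gives 1.605551; window check 0.4 ≤ 1.605551 < 0.8 is false → out

1, 3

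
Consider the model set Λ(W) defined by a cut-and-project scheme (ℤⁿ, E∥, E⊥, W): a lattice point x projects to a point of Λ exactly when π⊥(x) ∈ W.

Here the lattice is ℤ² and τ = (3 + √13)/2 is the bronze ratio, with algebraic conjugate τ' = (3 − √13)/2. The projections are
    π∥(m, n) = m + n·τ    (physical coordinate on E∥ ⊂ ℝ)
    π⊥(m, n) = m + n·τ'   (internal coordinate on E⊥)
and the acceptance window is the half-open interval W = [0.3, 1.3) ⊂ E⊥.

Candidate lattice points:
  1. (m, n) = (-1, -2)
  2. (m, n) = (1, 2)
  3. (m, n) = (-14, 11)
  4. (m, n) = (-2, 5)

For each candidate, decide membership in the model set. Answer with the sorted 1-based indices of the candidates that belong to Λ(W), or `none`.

Compute τ' = (3−√13)/2 = -0.30278, so π⊥(m,n) = m -0.30278·n.
[1] lift (-1,-2): star map gives -0.39445; window check 0.3 ≤ -0.39445 < 1.3 is false → out
[2] lift (1,2): star map gives 0.39445; window check 0.3 ≤ 0.39445 < 1.3 is true → IN Λ
[3] lift (-14,11): star map gives -17.33053; window check 0.3 ≤ -17.33053 < 1.3 is false → out
[4] lift (-2,5): star map gives -3.51388; window check 0.3 ≤ -3.51388 < 1.3 is false → out

2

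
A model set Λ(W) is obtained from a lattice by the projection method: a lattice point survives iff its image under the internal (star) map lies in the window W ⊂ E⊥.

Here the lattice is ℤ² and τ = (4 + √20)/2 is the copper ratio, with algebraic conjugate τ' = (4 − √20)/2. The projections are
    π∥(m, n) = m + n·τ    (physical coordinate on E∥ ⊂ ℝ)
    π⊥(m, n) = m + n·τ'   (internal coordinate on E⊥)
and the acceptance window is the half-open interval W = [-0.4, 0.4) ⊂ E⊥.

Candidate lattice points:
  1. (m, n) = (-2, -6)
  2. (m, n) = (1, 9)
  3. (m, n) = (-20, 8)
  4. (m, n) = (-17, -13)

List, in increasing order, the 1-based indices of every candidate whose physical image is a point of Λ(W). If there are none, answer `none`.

none

τ' = (4−√20)/2 ≈ -0.2361.
#1 (-2,-6): internal coord -2 + (-6)·τ' = -0.5836; -0.5836 ∉ [-0.4, 0.4) → out
#2 (1,9): internal coord 1 + (9)·τ' = -1.1246; -1.1246 ∉ [-0.4, 0.4) → out
#3 (-20,8): internal coord -20 + (8)·τ' = -21.8885; -21.8885 ∉ [-0.4, 0.4) → out
#4 (-17,-13): internal coord -17 + (-13)·τ' = -13.9311; -13.9311 ∉ [-0.4, 0.4) → out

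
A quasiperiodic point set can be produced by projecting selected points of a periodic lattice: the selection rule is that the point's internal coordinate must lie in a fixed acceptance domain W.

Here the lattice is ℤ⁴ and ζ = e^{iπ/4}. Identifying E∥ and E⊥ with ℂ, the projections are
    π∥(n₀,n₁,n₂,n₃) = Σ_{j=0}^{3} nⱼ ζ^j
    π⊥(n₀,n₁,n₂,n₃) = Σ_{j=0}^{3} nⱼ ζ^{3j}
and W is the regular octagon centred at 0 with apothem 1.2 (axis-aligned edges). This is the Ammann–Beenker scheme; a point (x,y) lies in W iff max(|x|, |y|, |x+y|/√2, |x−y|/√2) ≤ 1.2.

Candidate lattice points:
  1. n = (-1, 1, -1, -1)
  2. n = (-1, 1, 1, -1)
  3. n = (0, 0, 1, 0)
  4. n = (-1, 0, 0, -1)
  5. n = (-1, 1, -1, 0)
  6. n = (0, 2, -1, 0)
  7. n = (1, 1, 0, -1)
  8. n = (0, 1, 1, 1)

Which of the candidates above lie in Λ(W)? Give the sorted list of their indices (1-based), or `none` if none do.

3, 7, 8

With ζ = e^{iπ/4} the internal vectors are ζ^0,ζ^3,ζ^6,ζ^9.
#1 (-1, 1, -1, -1): internal (-2.41421, 1.00000); octagon support 2.41421 vs apothem 1.2 → ∉ W
#2 (-1, 1, 1, -1): internal (-2.41421, -1.00000); octagon support 2.41421 vs apothem 1.2 → ∉ W
#3 (0, 0, 1, 0): internal (0.00000, -1.00000); octagon support 1.00000 vs apothem 1.2 → ∈ W
#4 (-1, 0, 0, -1): internal (-1.70711, -0.70711); octagon support 1.70711 vs apothem 1.2 → ∉ W
#5 (-1, 1, -1, 0): internal (-1.70711, 1.70711); octagon support 2.41421 vs apothem 1.2 → ∉ W
#6 (0, 2, -1, 0): internal (-1.41421, 2.41421); octagon support 2.70711 vs apothem 1.2 → ∉ W
#7 (1, 1, 0, -1): internal (-0.41421, 0.00000); octagon support 0.41421 vs apothem 1.2 → ∈ W
#8 (0, 1, 1, 1): internal (0.00000, 0.41421); octagon support 0.41421 vs apothem 1.2 → ∈ W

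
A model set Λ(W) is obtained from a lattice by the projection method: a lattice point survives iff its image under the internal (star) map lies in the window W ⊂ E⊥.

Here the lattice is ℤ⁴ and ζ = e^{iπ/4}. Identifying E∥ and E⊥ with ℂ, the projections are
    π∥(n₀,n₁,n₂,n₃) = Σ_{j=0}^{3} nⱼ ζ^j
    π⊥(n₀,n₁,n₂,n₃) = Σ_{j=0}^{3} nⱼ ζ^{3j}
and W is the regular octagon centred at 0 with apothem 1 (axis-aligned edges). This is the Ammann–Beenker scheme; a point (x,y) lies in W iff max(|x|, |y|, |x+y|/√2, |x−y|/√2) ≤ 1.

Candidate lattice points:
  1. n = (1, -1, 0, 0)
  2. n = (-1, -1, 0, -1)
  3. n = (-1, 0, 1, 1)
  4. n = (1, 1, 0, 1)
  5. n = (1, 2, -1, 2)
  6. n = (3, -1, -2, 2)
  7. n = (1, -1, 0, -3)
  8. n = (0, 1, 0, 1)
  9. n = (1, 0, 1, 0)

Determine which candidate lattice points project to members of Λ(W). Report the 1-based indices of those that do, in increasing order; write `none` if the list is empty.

3

π⊥(n) = n₀ + n₁ζ³ + n₂ζ⁶ + n₃ζ⁹ where ζ = e^{iπ/4}.
#1 (1, -1, 0, 0): internal (1.70711, -0.70711); octagon support 1.70711 vs apothem 1 → ∉ W
#2 (-1, -1, 0, -1): internal (-1.00000, -1.41421); octagon support 1.70711 vs apothem 1 → ∉ W
#3 (-1, 0, 1, 1): internal (-0.29289, -0.29289); octagon support 0.41421 vs apothem 1 → ∈ W
#4 (1, 1, 0, 1): internal (1.00000, 1.41421); octagon support 1.70711 vs apothem 1 → ∉ W
#5 (1, 2, -1, 2): internal (1.00000, 3.82843); octagon support 3.82843 vs apothem 1 → ∉ W
#6 (3, -1, -2, 2): internal (5.12132, 2.70711); octagon support 5.53553 vs apothem 1 → ∉ W
#7 (1, -1, 0, -3): internal (-0.41421, -2.82843); octagon support 2.82843 vs apothem 1 → ∉ W
#8 (0, 1, 0, 1): internal (0.00000, 1.41421); octagon support 1.41421 vs apothem 1 → ∉ W
#9 (1, 0, 1, 0): internal (1.00000, -1.00000); octagon support 1.41421 vs apothem 1 → ∉ W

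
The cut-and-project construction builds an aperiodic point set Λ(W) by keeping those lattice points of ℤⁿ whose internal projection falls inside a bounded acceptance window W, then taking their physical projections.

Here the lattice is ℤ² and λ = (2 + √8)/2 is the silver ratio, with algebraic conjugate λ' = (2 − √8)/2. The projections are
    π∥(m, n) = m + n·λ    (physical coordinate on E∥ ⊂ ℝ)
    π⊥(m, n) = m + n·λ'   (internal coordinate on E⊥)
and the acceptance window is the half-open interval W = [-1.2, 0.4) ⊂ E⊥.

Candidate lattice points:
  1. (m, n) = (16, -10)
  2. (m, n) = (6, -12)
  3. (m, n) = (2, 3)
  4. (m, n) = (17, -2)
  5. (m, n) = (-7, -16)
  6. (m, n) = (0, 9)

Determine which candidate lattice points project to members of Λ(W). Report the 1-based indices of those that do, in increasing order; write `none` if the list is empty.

5

Compute λ' = (2−√8)/2 = -0.414214, so π⊥(m,n) = m -0.414214·n.
#1 (16,-10): internal coord 16 + (-10)·λ' = +20.142136; +20.142136 ∉ [-1.2, 0.4) → out
#2 (6,-12): internal coord 6 + (-12)·λ' = +10.970563; +10.970563 ∉ [-1.2, 0.4) → out
#3 (2,3): internal coord 2 + (3)·λ' = +0.757359; +0.757359 ∉ [-1.2, 0.4) → out
#4 (17,-2): internal coord 17 + (-2)·λ' = +17.828427; +17.828427 ∉ [-1.2, 0.4) → out
#5 (-7,-16): internal coord -7 + (-16)·λ' = -0.372583; -0.372583 ∈ [-1.2, 0.4) → IN Λ
#6 (0,9): internal coord 0 + (9)·λ' = -3.727922; -3.727922 ∉ [-1.2, 0.4) → out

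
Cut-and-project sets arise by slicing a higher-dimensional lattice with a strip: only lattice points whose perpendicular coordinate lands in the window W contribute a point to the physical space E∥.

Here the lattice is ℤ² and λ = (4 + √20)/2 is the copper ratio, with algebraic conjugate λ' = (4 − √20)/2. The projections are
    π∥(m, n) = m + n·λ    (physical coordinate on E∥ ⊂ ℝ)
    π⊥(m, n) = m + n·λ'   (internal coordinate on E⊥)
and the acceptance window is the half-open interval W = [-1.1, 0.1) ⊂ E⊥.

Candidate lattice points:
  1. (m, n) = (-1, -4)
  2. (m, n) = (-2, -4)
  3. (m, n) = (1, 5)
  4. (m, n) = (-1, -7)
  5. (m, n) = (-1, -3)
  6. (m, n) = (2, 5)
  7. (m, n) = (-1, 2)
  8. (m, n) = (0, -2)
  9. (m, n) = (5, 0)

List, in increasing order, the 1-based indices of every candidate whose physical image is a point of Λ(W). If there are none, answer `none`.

λ' = (4−√20)/2 ≈ -0.2361.
candidate 1: (m,n)=(-1,-4) → π∥ = -1-4·λ ≈ -17.9443, π⊥ = -1-4·λ' ≈ -0.0557 ∈ [-1.1, 0.1) ⇒ IN Λ
candidate 2: (m,n)=(-2,-4) → π∥ = -2-4·λ ≈ -18.9443, π⊥ = -2-4·λ' ≈ -1.0557 ∈ [-1.1, 0.1) ⇒ IN Λ
candidate 3: (m,n)=(1,5) → π∥ = 1+5·λ ≈ 22.1803, π⊥ = 1+5·λ' ≈ -0.1803 ∈ [-1.1, 0.1) ⇒ IN Λ
candidate 4: (m,n)=(-1,-7) → π∥ = -1-7·λ ≈ -30.6525, π⊥ = -1-7·λ' ≈ 0.6525 ∉ [-1.1, 0.1) ⇒ out
candidate 5: (m,n)=(-1,-3) → π∥ = -1-3·λ ≈ -13.7082, π⊥ = -1-3·λ' ≈ -0.2918 ∈ [-1.1, 0.1) ⇒ IN Λ
candidate 6: (m,n)=(2,5) → π∥ = 2+5·λ ≈ 23.1803, π⊥ = 2+5·λ' ≈ 0.8197 ∉ [-1.1, 0.1) ⇒ out
candidate 7: (m,n)=(-1,2) → π∥ = -1+2·λ ≈ 7.4721, π⊥ = -1+2·λ' ≈ -1.4721 ∉ [-1.1, 0.1) ⇒ out
candidate 8: (m,n)=(0,-2) → π∥ = 0-2·λ ≈ -8.4721, π⊥ = 0-2·λ' ≈ 0.4721 ∉ [-1.1, 0.1) ⇒ out
candidate 9: (m,n)=(5,0) → π∥ = 5+0·λ ≈ 5.0000, π⊥ = 5+0·λ' ≈ 5.0000 ∉ [-1.1, 0.1) ⇒ out

1, 2, 3, 5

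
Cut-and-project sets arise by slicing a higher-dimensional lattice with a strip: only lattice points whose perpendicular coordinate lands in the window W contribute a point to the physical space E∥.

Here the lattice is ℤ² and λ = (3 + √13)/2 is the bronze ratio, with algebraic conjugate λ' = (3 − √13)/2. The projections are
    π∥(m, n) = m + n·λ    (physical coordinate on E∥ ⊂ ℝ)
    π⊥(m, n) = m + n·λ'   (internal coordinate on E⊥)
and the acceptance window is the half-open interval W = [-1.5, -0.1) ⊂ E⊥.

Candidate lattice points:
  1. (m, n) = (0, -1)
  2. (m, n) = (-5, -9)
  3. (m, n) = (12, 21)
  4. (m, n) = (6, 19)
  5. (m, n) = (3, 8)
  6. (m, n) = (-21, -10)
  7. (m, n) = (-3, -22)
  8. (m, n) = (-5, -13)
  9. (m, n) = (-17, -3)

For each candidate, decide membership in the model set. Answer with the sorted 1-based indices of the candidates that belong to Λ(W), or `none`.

8

Compute λ' = (3−√13)/2 = -0.302776, so π⊥(m,n) = m -0.302776·n.
[1] lift (0,-1): star map gives 0.302776; window check -1.5 ≤ 0.302776 < -0.1 is false → out
[2] lift (-5,-9): star map gives -2.275019; window check -1.5 ≤ -2.275019 < -0.1 is false → out
[3] lift (12,21): star map gives 5.641712; window check -1.5 ≤ 5.641712 < -0.1 is false → out
[4] lift (6,19): star map gives 0.247263; window check -1.5 ≤ 0.247263 < -0.1 is false → out
[5] lift (3,8): star map gives 0.577795; window check -1.5 ≤ 0.577795 < -0.1 is false → out
[6] lift (-21,-10): star map gives -17.972244; window check -1.5 ≤ -17.972244 < -0.1 is false → out
[7] lift (-3,-22): star map gives 3.661064; window check -1.5 ≤ 3.661064 < -0.1 is false → out
[8] lift (-5,-13): star map gives -1.063917; window check -1.5 ≤ -1.063917 < -0.1 is true → IN Λ
[9] lift (-17,-3): star map gives -16.091673; window check -1.5 ≤ -16.091673 < -0.1 is false → out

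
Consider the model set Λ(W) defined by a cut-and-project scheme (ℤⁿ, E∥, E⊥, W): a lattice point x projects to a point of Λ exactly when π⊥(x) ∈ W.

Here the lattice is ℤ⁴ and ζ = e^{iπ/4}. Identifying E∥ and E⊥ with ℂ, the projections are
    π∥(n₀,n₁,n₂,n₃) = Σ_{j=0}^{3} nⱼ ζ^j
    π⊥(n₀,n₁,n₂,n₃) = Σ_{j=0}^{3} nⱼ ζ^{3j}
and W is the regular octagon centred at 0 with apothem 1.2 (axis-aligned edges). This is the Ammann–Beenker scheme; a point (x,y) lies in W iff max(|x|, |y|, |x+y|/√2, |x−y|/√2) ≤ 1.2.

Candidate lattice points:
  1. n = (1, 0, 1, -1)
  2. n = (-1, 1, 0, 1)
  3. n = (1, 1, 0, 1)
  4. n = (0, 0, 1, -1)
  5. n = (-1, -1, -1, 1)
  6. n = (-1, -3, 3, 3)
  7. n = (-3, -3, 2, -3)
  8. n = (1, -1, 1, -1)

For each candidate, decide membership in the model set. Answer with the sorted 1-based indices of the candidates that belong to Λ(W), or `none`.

5

With ζ = e^{iπ/4} the internal vectors are ζ^0,ζ^3,ζ^6,ζ^9.
candidate 1: n = (1, 0, 1, -1) → π⊥ ≈ (+0.2929, -1.7071); max(|x|,|y|,|x±y|/√2) = 1.7071 > 1.2 ⇒ ∉ W
candidate 2: n = (-1, 1, 0, 1) → π⊥ ≈ (-1.0000, +1.4142); max(|x|,|y|,|x±y|/√2) = 1.7071 > 1.2 ⇒ ∉ W
candidate 3: n = (1, 1, 0, 1) → π⊥ ≈ (+1.0000, +1.4142); max(|x|,|y|,|x±y|/√2) = 1.7071 > 1.2 ⇒ ∉ W
candidate 4: n = (0, 0, 1, -1) → π⊥ ≈ (-0.7071, -1.7071); max(|x|,|y|,|x±y|/√2) = 1.7071 > 1.2 ⇒ ∉ W
candidate 5: n = (-1, -1, -1, 1) → π⊥ ≈ (+0.4142, +1.0000); max(|x|,|y|,|x±y|/√2) = 1.0000 ≤ 1.2 ⇒ ∈ W
candidate 6: n = (-1, -3, 3, 3) → π⊥ ≈ (+3.2426, -3.0000); max(|x|,|y|,|x±y|/√2) = 4.4142 > 1.2 ⇒ ∉ W
candidate 7: n = (-3, -3, 2, -3) → π⊥ ≈ (-3.0000, -6.2426); max(|x|,|y|,|x±y|/√2) = 6.5355 > 1.2 ⇒ ∉ W
candidate 8: n = (1, -1, 1, -1) → π⊥ ≈ (+1.0000, -2.4142); max(|x|,|y|,|x±y|/√2) = 2.4142 > 1.2 ⇒ ∉ W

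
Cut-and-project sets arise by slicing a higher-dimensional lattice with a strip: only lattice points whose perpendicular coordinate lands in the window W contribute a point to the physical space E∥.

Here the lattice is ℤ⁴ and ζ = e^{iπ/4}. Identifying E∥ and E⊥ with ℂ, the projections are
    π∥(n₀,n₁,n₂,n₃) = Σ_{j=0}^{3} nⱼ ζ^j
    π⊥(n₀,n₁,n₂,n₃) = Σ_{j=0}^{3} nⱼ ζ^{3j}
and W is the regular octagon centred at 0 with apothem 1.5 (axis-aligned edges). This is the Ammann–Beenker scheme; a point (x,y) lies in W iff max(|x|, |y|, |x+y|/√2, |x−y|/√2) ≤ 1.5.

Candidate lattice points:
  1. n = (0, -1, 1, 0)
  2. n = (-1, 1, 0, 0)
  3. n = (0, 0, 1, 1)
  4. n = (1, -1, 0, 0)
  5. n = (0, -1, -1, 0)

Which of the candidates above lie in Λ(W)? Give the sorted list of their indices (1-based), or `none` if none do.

3, 5

Internal map: ζ^{3j} for j=0..3 gives (1,0), (−√2/2,√2/2), (0,−1), (√2/2,√2/2).
#1 (0, -1, 1, 0): internal (0.7071, -1.7071); octagon support 1.7071 vs apothem 1.5 → ∉ W
#2 (-1, 1, 0, 0): internal (-1.7071, 0.7071); octagon support 1.7071 vs apothem 1.5 → ∉ W
#3 (0, 0, 1, 1): internal (0.7071, -0.2929); octagon support 0.7071 vs apothem 1.5 → ∈ W
#4 (1, -1, 0, 0): internal (1.7071, -0.7071); octagon support 1.7071 vs apothem 1.5 → ∉ W
#5 (0, -1, -1, 0): internal (0.7071, 0.2929); octagon support 0.7071 vs apothem 1.5 → ∈ W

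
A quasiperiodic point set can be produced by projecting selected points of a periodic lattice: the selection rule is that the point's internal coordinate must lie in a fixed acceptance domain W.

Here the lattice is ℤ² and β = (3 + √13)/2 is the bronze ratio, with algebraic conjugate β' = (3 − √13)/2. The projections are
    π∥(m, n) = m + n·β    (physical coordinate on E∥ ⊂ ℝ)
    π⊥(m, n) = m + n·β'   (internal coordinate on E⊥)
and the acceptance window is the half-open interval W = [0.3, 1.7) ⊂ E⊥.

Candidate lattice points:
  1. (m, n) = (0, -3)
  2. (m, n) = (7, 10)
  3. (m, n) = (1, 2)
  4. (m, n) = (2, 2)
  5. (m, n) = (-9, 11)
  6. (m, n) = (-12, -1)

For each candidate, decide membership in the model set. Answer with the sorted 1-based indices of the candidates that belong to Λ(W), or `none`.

1, 3, 4

Compute β' = (3−√13)/2 = -0.302776, so π⊥(m,n) = m -0.302776·n.
candidate 1: (m,n)=(0,-3) → π∥ = 0-3·β ≈ -9.908327, π⊥ = 0-3·β' ≈ 0.908327 ∈ [0.3, 1.7) ⇒ IN Λ
candidate 2: (m,n)=(7,10) → π∥ = 7+10·β ≈ 40.027756, π⊥ = 7+10·β' ≈ 3.972244 ∉ [0.3, 1.7) ⇒ out
candidate 3: (m,n)=(1,2) → π∥ = 1+2·β ≈ 7.605551, π⊥ = 1+2·β' ≈ 0.394449 ∈ [0.3, 1.7) ⇒ IN Λ
candidate 4: (m,n)=(2,2) → π∥ = 2+2·β ≈ 8.605551, π⊥ = 2+2·β' ≈ 1.394449 ∈ [0.3, 1.7) ⇒ IN Λ
candidate 5: (m,n)=(-9,11) → π∥ = -9+11·β ≈ 27.330532, π⊥ = -9+11·β' ≈ -12.330532 ∉ [0.3, 1.7) ⇒ out
candidate 6: (m,n)=(-12,-1) → π∥ = -12-1·β ≈ -15.302776, π⊥ = -12-1·β' ≈ -11.697224 ∉ [0.3, 1.7) ⇒ out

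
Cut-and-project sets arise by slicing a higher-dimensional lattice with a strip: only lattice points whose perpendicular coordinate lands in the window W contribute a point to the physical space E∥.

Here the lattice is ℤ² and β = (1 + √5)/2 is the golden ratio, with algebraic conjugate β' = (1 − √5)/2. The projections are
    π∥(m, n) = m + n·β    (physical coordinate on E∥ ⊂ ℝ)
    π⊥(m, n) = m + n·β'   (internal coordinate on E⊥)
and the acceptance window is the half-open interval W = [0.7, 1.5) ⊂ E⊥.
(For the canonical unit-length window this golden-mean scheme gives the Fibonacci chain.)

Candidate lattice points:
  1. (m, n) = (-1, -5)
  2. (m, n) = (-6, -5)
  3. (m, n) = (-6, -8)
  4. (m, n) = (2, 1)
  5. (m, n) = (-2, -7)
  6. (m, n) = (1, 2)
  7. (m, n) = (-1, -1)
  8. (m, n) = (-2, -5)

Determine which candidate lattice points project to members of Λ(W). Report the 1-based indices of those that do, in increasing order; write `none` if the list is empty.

4, 8

Compute β' = (1−√5)/2 = -0.61803, so π⊥(m,n) = m -0.61803·n.
[1] lift (-1,-5): star map gives 2.09017; window check 0.7 ≤ 2.09017 < 1.5 is false → out
[2] lift (-6,-5): star map gives -2.90983; window check 0.7 ≤ -2.90983 < 1.5 is false → out
[3] lift (-6,-8): star map gives -1.05573; window check 0.7 ≤ -1.05573 < 1.5 is false → out
[4] lift (2,1): star map gives 1.38197; window check 0.7 ≤ 1.38197 < 1.5 is true → IN Λ
[5] lift (-2,-7): star map gives 2.32624; window check 0.7 ≤ 2.32624 < 1.5 is false → out
[6] lift (1,2): star map gives -0.23607; window check 0.7 ≤ -0.23607 < 1.5 is false → out
[7] lift (-1,-1): star map gives -0.38197; window check 0.7 ≤ -0.38197 < 1.5 is false → out
[8] lift (-2,-5): star map gives 1.09017; window check 0.7 ≤ 1.09017 < 1.5 is true → IN Λ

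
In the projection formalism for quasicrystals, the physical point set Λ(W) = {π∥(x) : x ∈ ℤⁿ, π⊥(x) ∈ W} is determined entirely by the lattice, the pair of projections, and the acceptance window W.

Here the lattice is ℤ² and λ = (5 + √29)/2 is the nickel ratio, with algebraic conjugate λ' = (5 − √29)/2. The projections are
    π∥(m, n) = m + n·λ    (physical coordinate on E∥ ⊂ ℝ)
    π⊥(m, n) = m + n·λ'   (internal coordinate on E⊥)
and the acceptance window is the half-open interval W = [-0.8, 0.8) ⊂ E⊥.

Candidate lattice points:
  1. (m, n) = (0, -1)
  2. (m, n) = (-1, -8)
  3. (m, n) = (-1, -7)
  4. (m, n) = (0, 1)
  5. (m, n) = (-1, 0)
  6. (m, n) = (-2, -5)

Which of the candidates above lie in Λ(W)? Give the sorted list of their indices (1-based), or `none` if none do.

1, 2, 3, 4

Numerically λ ≈ 5.192582 and λ' = −1/λ ≈ -0.192582.
candidate 1: (m,n)=(0,-1) → π∥ = 0-1·λ ≈ -5.192582, π⊥ = 0-1·λ' ≈ 0.192582 ∈ [-0.8, 0.8) ⇒ IN Λ
candidate 2: (m,n)=(-1,-8) → π∥ = -1-8·λ ≈ -42.540659, π⊥ = -1-8·λ' ≈ 0.540659 ∈ [-0.8, 0.8) ⇒ IN Λ
candidate 3: (m,n)=(-1,-7) → π∥ = -1-7·λ ≈ -37.348077, π⊥ = -1-7·λ' ≈ 0.348077 ∈ [-0.8, 0.8) ⇒ IN Λ
candidate 4: (m,n)=(0,1) → π∥ = 0+1·λ ≈ 5.192582, π⊥ = 0+1·λ' ≈ -0.192582 ∈ [-0.8, 0.8) ⇒ IN Λ
candidate 5: (m,n)=(-1,0) → π∥ = -1+0·λ ≈ -1.000000, π⊥ = -1+0·λ' ≈ -1.000000 ∉ [-0.8, 0.8) ⇒ out
candidate 6: (m,n)=(-2,-5) → π∥ = -2-5·λ ≈ -27.962912, π⊥ = -2-5·λ' ≈ -1.037088 ∉ [-0.8, 0.8) ⇒ out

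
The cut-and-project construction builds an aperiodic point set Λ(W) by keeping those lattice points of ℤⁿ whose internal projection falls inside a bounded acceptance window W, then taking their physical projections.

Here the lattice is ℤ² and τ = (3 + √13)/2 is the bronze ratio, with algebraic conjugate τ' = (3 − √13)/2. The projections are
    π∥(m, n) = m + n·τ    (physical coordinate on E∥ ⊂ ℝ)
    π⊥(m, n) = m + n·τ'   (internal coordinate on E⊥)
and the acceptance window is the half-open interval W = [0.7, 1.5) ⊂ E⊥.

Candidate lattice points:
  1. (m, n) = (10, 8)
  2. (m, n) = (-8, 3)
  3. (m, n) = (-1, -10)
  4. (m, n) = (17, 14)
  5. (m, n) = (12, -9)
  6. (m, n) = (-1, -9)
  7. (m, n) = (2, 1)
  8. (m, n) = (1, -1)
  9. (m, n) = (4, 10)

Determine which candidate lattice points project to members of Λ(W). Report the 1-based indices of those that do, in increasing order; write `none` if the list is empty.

8, 9

τ' = (3−√13)/2 ≈ -0.302776.
#1 (10,8): internal coord 10 + (8)·τ' = +7.577795; +7.577795 ∉ [0.7, 1.5) → out
#2 (-8,3): internal coord -8 + (3)·τ' = -8.908327; -8.908327 ∉ [0.7, 1.5) → out
#3 (-1,-10): internal coord -1 + (-10)·τ' = +2.027756; +2.027756 ∉ [0.7, 1.5) → out
#4 (17,14): internal coord 17 + (14)·τ' = +12.761141; +12.761141 ∉ [0.7, 1.5) → out
#5 (12,-9): internal coord 12 + (-9)·τ' = +14.724981; +14.724981 ∉ [0.7, 1.5) → out
#6 (-1,-9): internal coord -1 + (-9)·τ' = +1.724981; +1.724981 ∉ [0.7, 1.5) → out
#7 (2,1): internal coord 2 + (1)·τ' = +1.697224; +1.697224 ∉ [0.7, 1.5) → out
#8 (1,-1): internal coord 1 + (-1)·τ' = +1.302776; +1.302776 ∈ [0.7, 1.5) → IN Λ
#9 (4,10): internal coord 4 + (10)·τ' = +0.972244; +0.972244 ∈ [0.7, 1.5) → IN Λ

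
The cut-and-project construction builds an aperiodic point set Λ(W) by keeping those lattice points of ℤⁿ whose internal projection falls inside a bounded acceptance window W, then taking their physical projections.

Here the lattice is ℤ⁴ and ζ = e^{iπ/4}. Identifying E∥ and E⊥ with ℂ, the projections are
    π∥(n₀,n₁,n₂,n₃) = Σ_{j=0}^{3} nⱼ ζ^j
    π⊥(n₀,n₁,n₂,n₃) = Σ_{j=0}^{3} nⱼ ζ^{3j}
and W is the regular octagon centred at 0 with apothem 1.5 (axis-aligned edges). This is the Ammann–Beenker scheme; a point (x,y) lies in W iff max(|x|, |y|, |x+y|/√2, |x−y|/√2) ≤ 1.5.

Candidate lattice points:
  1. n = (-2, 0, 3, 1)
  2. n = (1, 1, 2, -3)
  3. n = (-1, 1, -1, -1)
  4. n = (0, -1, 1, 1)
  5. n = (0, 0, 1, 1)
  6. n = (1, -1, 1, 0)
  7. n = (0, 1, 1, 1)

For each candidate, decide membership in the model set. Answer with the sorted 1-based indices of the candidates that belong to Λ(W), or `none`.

5, 7

π⊥(n) = n₀ + n₁ζ³ + n₂ζ⁶ + n₃ζ⁹ where ζ = e^{iπ/4}.
#1 (-2, 0, 3, 1): internal (-1.292893, -2.292893); octagon support 2.535534 vs apothem 1.5 → ∉ W
#2 (1, 1, 2, -3): internal (-1.828427, -3.414214); octagon support 3.707107 vs apothem 1.5 → ∉ W
#3 (-1, 1, -1, -1): internal (-2.414214, 1.000000); octagon support 2.414214 vs apothem 1.5 → ∉ W
#4 (0, -1, 1, 1): internal (1.414214, -1.000000); octagon support 1.707107 vs apothem 1.5 → ∉ W
#5 (0, 0, 1, 1): internal (0.707107, -0.292893); octagon support 0.707107 vs apothem 1.5 → ∈ W
#6 (1, -1, 1, 0): internal (1.707107, -1.707107); octagon support 2.414214 vs apothem 1.5 → ∉ W
#7 (0, 1, 1, 1): internal (0.000000, 0.414214); octagon support 0.414214 vs apothem 1.5 → ∈ W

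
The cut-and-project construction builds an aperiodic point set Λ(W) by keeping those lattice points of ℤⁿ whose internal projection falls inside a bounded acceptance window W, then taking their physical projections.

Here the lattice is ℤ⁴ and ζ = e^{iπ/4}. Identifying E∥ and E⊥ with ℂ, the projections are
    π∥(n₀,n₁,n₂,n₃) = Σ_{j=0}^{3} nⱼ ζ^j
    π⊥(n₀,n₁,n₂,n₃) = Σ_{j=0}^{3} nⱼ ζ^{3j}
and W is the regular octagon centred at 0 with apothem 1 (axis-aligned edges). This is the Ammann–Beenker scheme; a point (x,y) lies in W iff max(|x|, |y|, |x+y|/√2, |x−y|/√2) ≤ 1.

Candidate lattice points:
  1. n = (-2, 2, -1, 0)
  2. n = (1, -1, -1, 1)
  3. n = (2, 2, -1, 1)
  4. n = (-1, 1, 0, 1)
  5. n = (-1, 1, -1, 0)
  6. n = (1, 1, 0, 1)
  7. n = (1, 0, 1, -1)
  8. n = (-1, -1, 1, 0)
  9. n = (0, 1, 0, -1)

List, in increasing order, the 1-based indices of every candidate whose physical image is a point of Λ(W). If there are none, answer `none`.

Internal map: ζ^{3j} for j=0..3 gives (1,0), (−√2/2,√2/2), (0,−1), (√2/2,√2/2).
#1 (-2, 2, -1, 0): internal (-3.41421, 2.41421); octagon support 4.12132 vs apothem 1 → ∉ W
#2 (1, -1, -1, 1): internal (2.41421, 1.00000); octagon support 2.41421 vs apothem 1 → ∉ W
#3 (2, 2, -1, 1): internal (1.29289, 3.12132); octagon support 3.12132 vs apothem 1 → ∉ W
#4 (-1, 1, 0, 1): internal (-1.00000, 1.41421); octagon support 1.70711 vs apothem 1 → ∉ W
#5 (-1, 1, -1, 0): internal (-1.70711, 1.70711); octagon support 2.41421 vs apothem 1 → ∉ W
#6 (1, 1, 0, 1): internal (1.00000, 1.41421); octagon support 1.70711 vs apothem 1 → ∉ W
#7 (1, 0, 1, -1): internal (0.29289, -1.70711); octagon support 1.70711 vs apothem 1 → ∉ W
#8 (-1, -1, 1, 0): internal (-0.29289, -1.70711); octagon support 1.70711 vs apothem 1 → ∉ W
#9 (0, 1, 0, -1): internal (-1.41421, 0.00000); octagon support 1.41421 vs apothem 1 → ∉ W

none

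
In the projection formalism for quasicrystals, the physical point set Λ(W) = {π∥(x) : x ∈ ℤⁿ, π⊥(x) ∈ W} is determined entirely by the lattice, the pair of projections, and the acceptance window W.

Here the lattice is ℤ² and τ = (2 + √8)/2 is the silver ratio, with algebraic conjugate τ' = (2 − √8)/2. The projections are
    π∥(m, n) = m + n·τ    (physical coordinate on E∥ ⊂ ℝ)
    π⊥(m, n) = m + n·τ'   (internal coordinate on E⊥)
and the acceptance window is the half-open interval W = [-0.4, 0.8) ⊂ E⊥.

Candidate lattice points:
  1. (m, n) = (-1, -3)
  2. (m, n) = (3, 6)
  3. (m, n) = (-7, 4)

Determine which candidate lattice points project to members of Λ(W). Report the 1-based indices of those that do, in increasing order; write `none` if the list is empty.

1, 2

Numerically τ ≈ 2.414214 and τ' = −1/τ ≈ -0.414214.
candidate 1: (m,n)=(-1,-3) → π∥ = -1-3·τ ≈ -8.242641, π⊥ = -1-3·τ' ≈ 0.242641 ∈ [-0.4, 0.8) ⇒ IN Λ
candidate 2: (m,n)=(3,6) → π∥ = 3+6·τ ≈ 17.485281, π⊥ = 3+6·τ' ≈ 0.514719 ∈ [-0.4, 0.8) ⇒ IN Λ
candidate 3: (m,n)=(-7,4) → π∥ = -7+4·τ ≈ 2.656854, π⊥ = -7+4·τ' ≈ -8.656854 ∉ [-0.4, 0.8) ⇒ out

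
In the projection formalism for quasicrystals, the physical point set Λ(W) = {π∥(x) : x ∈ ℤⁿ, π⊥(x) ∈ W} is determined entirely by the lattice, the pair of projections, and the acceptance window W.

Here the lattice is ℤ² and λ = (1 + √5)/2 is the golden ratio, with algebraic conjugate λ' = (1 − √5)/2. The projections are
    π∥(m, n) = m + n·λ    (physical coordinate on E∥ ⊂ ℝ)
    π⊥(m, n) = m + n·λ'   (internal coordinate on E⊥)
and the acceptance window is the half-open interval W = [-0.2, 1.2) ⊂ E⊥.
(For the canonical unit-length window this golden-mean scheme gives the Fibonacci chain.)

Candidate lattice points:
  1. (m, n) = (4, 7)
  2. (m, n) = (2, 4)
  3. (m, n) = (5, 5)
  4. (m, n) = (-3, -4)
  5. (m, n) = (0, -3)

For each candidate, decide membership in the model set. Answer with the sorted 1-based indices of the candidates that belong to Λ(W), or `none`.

Numerically λ ≈ 1.618034 and λ' = −1/λ ≈ -0.618034.
candidate 1: (m,n)=(4,7) → π∥ = 4+7·λ ≈ 15.326238, π⊥ = 4+7·λ' ≈ -0.326238 ∉ [-0.2, 1.2) ⇒ out
candidate 2: (m,n)=(2,4) → π∥ = 2+4·λ ≈ 8.472136, π⊥ = 2+4·λ' ≈ -0.472136 ∉ [-0.2, 1.2) ⇒ out
candidate 3: (m,n)=(5,5) → π∥ = 5+5·λ ≈ 13.090170, π⊥ = 5+5·λ' ≈ 1.909830 ∉ [-0.2, 1.2) ⇒ out
candidate 4: (m,n)=(-3,-4) → π∥ = -3-4·λ ≈ -9.472136, π⊥ = -3-4·λ' ≈ -0.527864 ∉ [-0.2, 1.2) ⇒ out
candidate 5: (m,n)=(0,-3) → π∥ = 0-3·λ ≈ -4.854102, π⊥ = 0-3·λ' ≈ 1.854102 ∉ [-0.2, 1.2) ⇒ out

none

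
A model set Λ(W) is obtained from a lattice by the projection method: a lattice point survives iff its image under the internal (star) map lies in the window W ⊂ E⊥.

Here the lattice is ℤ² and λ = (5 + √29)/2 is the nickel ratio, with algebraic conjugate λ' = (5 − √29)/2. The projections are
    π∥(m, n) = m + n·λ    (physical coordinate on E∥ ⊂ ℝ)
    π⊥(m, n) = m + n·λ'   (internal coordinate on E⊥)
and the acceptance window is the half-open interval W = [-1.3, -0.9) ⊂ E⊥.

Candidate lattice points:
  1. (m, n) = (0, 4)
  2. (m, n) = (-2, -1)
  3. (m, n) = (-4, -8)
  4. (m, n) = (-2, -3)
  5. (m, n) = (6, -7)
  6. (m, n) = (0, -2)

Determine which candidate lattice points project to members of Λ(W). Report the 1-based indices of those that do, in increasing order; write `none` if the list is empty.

none

Numerically λ ≈ 5.192582 and λ' = −1/λ ≈ -0.192582.
candidate 1: (m,n)=(0,4) → π∥ = 0+4·λ ≈ 20.770330, π⊥ = 0+4·λ' ≈ -0.770330 ∉ [-1.3, -0.9) ⇒ out
candidate 2: (m,n)=(-2,-1) → π∥ = -2-1·λ ≈ -7.192582, π⊥ = -2-1·λ' ≈ -1.807418 ∉ [-1.3, -0.9) ⇒ out
candidate 3: (m,n)=(-4,-8) → π∥ = -4-8·λ ≈ -45.540659, π⊥ = -4-8·λ' ≈ -2.459341 ∉ [-1.3, -0.9) ⇒ out
candidate 4: (m,n)=(-2,-3) → π∥ = -2-3·λ ≈ -17.577747, π⊥ = -2-3·λ' ≈ -1.422253 ∉ [-1.3, -0.9) ⇒ out
candidate 5: (m,n)=(6,-7) → π∥ = 6-7·λ ≈ -30.348077, π⊥ = 6-7·λ' ≈ 7.348077 ∉ [-1.3, -0.9) ⇒ out
candidate 6: (m,n)=(0,-2) → π∥ = 0-2·λ ≈ -10.385165, π⊥ = 0-2·λ' ≈ 0.385165 ∉ [-1.3, -0.9) ⇒ out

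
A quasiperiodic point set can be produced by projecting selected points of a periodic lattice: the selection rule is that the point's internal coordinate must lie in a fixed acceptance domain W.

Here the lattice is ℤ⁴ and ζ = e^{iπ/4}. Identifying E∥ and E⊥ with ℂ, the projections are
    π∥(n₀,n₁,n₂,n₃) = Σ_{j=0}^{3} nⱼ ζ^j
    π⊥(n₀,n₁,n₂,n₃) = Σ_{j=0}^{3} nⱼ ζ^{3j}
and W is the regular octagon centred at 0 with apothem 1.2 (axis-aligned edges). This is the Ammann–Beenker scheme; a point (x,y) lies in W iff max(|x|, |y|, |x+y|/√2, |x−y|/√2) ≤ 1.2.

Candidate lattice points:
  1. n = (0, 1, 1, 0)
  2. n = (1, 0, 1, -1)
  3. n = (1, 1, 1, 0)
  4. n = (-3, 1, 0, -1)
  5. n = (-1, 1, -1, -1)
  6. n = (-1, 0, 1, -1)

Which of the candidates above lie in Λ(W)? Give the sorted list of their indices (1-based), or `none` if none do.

1, 3

Internal map: ζ^{3j} for j=0..3 gives (1,0), (−√2/2,√2/2), (0,−1), (√2/2,√2/2).
#1 (0, 1, 1, 0): internal (-0.707107, -0.292893); octagon support 0.707107 vs apothem 1.2 → ∈ W
#2 (1, 0, 1, -1): internal (0.292893, -1.707107); octagon support 1.707107 vs apothem 1.2 → ∉ W
#3 (1, 1, 1, 0): internal (0.292893, -0.292893); octagon support 0.414214 vs apothem 1.2 → ∈ W
#4 (-3, 1, 0, -1): internal (-4.414214, 0.000000); octagon support 4.414214 vs apothem 1.2 → ∉ W
#5 (-1, 1, -1, -1): internal (-2.414214, 1.000000); octagon support 2.414214 vs apothem 1.2 → ∉ W
#6 (-1, 0, 1, -1): internal (-1.707107, -1.707107); octagon support 2.414214 vs apothem 1.2 → ∉ W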